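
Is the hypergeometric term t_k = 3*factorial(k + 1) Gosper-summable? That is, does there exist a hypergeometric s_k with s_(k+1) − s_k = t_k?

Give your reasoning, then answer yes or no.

No — negative degree bound, so no certificate f.

r(k) = k + 2 after simplifying.
Normal form (A,B,C) = (k + 2, 1, 1).
Solve (k + 2)·f(k+1) − (1)·f(k) = 1.
From deg A=1, deg B=0, deg C=0: d=-1.
Bound -1 < 0, so the key equation has no polynomial solution.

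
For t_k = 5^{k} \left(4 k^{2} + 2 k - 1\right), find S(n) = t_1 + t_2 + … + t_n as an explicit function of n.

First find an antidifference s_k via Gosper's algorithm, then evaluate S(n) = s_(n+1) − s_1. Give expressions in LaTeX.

Ratio r(k) = 5*(4*k**2 + 10*k + 5)/(4*k**2 + 2*k - 1).
A = 5, B = 1, C = k**2 + k/2 - 1/4.
Set up (5)·f(k+1) − (1)·f(k) − (k**2 + k/2 - 1/4) = 0.
d = 2 from the (0,0,2) case.
Coefficient equations give f(k) = (k - 1)**2/4.
Get s_k = R·t_k = 5**k*(k**2 - 2*k + 1) with R(k) = B(k−1)f(k)/C(k) = (k - 1)**2/(4*k**2 + 2*k - 1).
Δs = 5**k*(4*k**2 + 2*k - 1), as required.
s_(n+1) = 5**(n + 1)*n**2 and s_(1) = 0, so S(n) = 5**(n + 1)*n**2.

S(n) = 5^{n + 1} n^{2}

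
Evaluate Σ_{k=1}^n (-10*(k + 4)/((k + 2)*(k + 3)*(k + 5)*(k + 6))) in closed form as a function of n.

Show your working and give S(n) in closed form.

Step 1: r(k) = (k + 2)*(k + 5)**2/((k + 4)**2*(k + 7)).
Take A(k)=k + 2, B(k)=k + 7, C(k)=k**2 + 8*k + 16.
Need (k + 2)·f(k+1) − (k + 6)·f(k) = k**2 + 8*k + 16.
deg f ≤ 4 (via 1,1,2).
Solving with deg f ≤ 4: f(k) = k*(k + 3)*(k + 4)*(k + 7)/20.
R(k) = B(k−1)·f(k)/C(k) = k*(k + 3)*(k + 6)*(k + 7)/(20*(k + 4)); s_k = R·t_k = k*(-k - 7)/(2*(k**2 + 7*k + 10)).
s_(k+1) − s_k = 10*(-k - 4)/(k**4 + 16*k**3 + 91*k**2 + 216*k + 180) = t_k.
Σ_(k=1)^n t_k = s_(n+1) − s_(1) = ((-n**2 - 9*n - 8)/(2*(n**2 + 9*n + 18))) − (-2/9), i.e. 5*n*(-n - 9)/(18*(n**2 + 9*n + 18)).

S(n) = 5*n*(-n - 9)/(18*(n**2 + 9*n + 18))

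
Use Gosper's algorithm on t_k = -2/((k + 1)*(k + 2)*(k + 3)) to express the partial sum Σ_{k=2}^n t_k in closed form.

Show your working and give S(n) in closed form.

S(n) = (-n**2 - 5*n + 6)/(12*(n**2 + 5*n + 6))

r(k) = (k + 1)/(k + 4) after simplifying.
Gosper form: A/B · C(k+1)/C(k) with A=k + 1, B=k + 4, C=1.
f must satisfy (k + 1)·f(k+1) − (k + 3)·f(k) = 1.
From deg A=1, deg B=1, deg C=0: d=2.
Coefficient equations give f(k) = k*(k + 3)/4.
So s_k = (B(k−1)f/C)·t_k = (k*(k + 3)**2/4)·t_k = k*(-k - 3)/(2*(k + 1)*(k + 2)).
s_(k+1) − s_k = -2/(k**3 + 6*k**2 + 11*k + 6) = t_k.
s_(n+1) = (-n**2 - 5*n - 4)/(2*(n**2 + 5*n + 6)) and s_(2) = -5/12, so S(n) = (-n**2 - 5*n + 6)/(12*(n**2 + 5*n + 6)).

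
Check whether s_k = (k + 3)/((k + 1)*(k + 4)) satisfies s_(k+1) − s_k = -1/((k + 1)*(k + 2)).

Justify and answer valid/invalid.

s_(k+1) = (k + 4)/((k + 2)*(k + 5))
s_(k+1) − s_k = (-k**2 - 7*k - 14)/(k**4 + 12*k**3 + 49*k**2 + 78*k + 40)
(s_(k+1) − s_k) − t_k = 2*(k + 3)/(k**4 + 12*k**3 + 49*k**2 + 78*k + 40)

Invalid: residual 2*(k + 3)/(k**4 + 12*k**3 + 49*k**2 + 78*k + 40) ≠ 0.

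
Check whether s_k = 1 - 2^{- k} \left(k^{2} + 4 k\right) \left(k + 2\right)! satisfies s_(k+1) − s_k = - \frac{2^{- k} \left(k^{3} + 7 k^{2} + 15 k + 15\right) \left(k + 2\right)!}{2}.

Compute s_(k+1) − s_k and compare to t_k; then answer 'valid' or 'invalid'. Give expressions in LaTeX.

valid (s_(k+1) − s_k reduces to t_k)

s_(k+1) = -2**(-k - 1)*(4*k + (k + 1)**2 + 4)*factorial(k + 3) + 1
s_(k+1) − s_k = -(k**3 + 7*k**2 + 15*k + 15)*factorial(k + 2)/(2*2**k)
(s_(k+1) − s_k) − t_k = 0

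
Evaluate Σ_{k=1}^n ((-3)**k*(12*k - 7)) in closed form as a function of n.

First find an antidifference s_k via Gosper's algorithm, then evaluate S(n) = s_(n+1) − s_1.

S(n) = 9*(-3)**n*n - 3*(-3)**n + 3

Compute t_(k+1)/t_k: get 3*(-12*k - 5)/(12*k - 7).
Factor: A=-3; B=1; C=k - 7/12.
Solve (-3)·f(k+1) − (1)·f(k) = k - 7/12.
Degrees (0,0,1) ⇒ d ≤ 1.
Coefficient equations give f(k) = -(3*k - 4)/12.
Certificate R = B(k−1)f/C = -(3*k - 4)/(12*k - 7) gives s_k = (-3)**k*(4 - 3*k).
Δs = (-3)**k*(12*k - 7), as required.
Evaluate: s_(n+1) = (-3)**(n + 1)*(1 - 3*n); subtract s_(1) = -3 ⇒ S(n) = 9*(-3)**n*n - 3*(-3)**n + 3.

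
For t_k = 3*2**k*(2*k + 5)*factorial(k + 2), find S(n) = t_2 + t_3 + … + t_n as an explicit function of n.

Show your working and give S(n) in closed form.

S(n) = 6*2**n*factorial(n + 3) - 288

t_(k+1)/t_k = 2*(k + 3)*(2*k + 7)/(2*k + 5).
Take A(k)=2*k + 6, B(k)=1, C(k)=k + 5/2.
f must satisfy (2*k + 6)·f(k+1) − (1)·f(k) = k + 5/2.
d = 0 from the (1,0,1) case.
Match coefficients ⇒ f(k) = 1/2.
Certificate R = B(k−1)f/C = 1/(2*k + 5) gives s_k = 3*2**k*factorial(k + 2).
Δs = 3*2**k*(2*k + 5)*factorial(k + 2), as required.
Σ_(k=2)^n t_k = s_(n+1) − s_(2) = (6*2**n*factorial(n + 3)) − (288), i.e. 6*2**n*factorial(n + 3) - 288.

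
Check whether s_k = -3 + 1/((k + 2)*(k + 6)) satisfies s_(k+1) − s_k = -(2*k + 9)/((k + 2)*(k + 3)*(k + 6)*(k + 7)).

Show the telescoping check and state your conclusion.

valid (s_(k+1) − s_k reduces to t_k)

s_(k+1) = -3 + 1/((k + 3)*(k + 7))
s_(k+1) − s_k = (-2*k - 9)/(k**4 + 18*k**3 + 113*k**2 + 288*k + 252)
(s_(k+1) − s_k) − t_k = 0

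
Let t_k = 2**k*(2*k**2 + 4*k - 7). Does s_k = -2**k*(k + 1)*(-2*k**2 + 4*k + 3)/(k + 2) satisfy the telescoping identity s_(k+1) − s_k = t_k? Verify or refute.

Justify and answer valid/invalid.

Invalid: residual 2**k*(-2*k**3 - 6*k**2 - 5*k + 11)/(k**2 + 5*k + 6) ≠ 0.

s_(k+1) = 2**(k + 1)*(2*k**3 + 4*k**2 - 5*k - 10)/(k + 3)
s_(k+1) − s_k = 2**k*(2*k**4 + 12*k**3 + 19*k**2 - 16*k - 31)/(k**2 + 5*k + 6)
(s_(k+1) − s_k) − t_k = 2**k*(-2*k**3 - 6*k**2 - 5*k + 11)/(k**2 + 5*k + 6)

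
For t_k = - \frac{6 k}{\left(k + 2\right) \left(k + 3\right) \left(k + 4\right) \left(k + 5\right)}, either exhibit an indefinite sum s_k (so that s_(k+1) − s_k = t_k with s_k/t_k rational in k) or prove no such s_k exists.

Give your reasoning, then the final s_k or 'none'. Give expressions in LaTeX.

s_k = \frac{k \left(- k^{2} - 9 k + 10\right)}{12 \left(k + 2\right) \left(k + 3\right) \left(k + 4\right)}

Ratio r(k) = (k + 1)*(k + 2)/(k*(k + 6)).
So A=k + 2 and B=k + 6, with C=k.
Solve (k + 2)·f(k+1) − (k + 5)·f(k) = k.
Bound: deg f ≤ 3.
Coefficient equations give f(k) = k*(k - 1)*(k + 10)/72.
Get s_k = R·t_k = k*(-k**2 - 9*k + 10)/(12*(k + 2)*(k + 3)*(k + 4)) with R(k) = B(k−1)f(k)/C(k) = (k - 1)*(k + 5)*(k + 10)/72.
Check: Δs_k = -6*k/(k**4 + 14*k**3 + 71*k**2 + 154*k + 120). ✓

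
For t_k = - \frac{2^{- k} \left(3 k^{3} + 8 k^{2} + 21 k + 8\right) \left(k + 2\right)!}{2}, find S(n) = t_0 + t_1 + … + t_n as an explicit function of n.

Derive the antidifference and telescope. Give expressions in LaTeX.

S(n) = 2^{- n - 1} \left(2^{n + 3} - 3 n^{5} n! - 23 n^{4} n! - 67 n^{3} n! - 97 n^{2} n! - 74 n n! - 24 n!\right)

Compute t_(k+1)/t_k: get (3*k**4 + 26*k**3 + 97*k**2 + 178*k + 120)/(2*(3*k**3 + 8*k**2 + 21*k + 8)).
Gosper form: A/B · C(k+1)/C(k) with A=k/2 + 3/2, B=1, C=k**3 + 8*k**2/3 + 7*k + 8/3.
Solve (k/2 + 3/2)·f(k+1) − (1)·f(k) = k**3 + 8*k**2/3 + 7*k + 8/3.
From deg A=1, deg B=0, deg C=3: d=2.
Coefficient equations give f(k) = 2*(3*k**2 - k + 2)/3.
So s_k = (B(k−1)f/C)·t_k = (2*(3*k**2 - k + 2)/(3*k**3 + 8*k**2 + 21*k + 8))·t_k = -(3*k**2 - k + 2)*factorial(k + 2)/2**k.
s_(k+1) − s_k = -(3*k**3 + 8*k**2 + 21*k + 8)*factorial(k + 2)/(2*2**k) = t_k.
s_(n+1) = -2**(-n - 1)*(3*n**2 + 5*n + 4)*factorial(n + 3) and s_(0) = -4, so S(n) = 2**(-n - 1)*(2**(n + 3) - 3*n**5*factorial(n) - 23*n**4*factorial(n) - 67*n**3*factorial(n) - 97*n**2*factorial(n) - 74*n*factorial(n) - 24*factorial(n)).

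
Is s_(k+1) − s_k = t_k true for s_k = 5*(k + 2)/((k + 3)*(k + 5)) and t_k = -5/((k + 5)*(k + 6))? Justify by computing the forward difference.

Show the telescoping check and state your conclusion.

Invalid: residual 5*(2*k + 9)/(k**4 + 18*k**3 + 119*k**2 + 342*k + 360) ≠ 0.

s_(k+1) = 5*(k + 3)/((k + 4)*(k + 6))
s_(k+1) − s_k = 5*(-k**2 - 5*k - 3)/(k**4 + 18*k**3 + 119*k**2 + 342*k + 360)
(s_(k+1) − s_k) − t_k = 5*(2*k + 9)/(k**4 + 18*k**3 + 119*k**2 + 342*k + 360)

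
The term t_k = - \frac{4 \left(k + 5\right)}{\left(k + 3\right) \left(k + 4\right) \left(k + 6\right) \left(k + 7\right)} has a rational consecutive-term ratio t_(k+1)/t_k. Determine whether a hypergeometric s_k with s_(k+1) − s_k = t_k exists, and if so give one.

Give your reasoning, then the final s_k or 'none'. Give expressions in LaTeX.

s_k = \frac{k \left(- k - 9\right)}{9 \left(k^{2} + 9 k + 18\right)}

Compute t_(k+1)/t_k: get (k + 3)*(k + 6)**2/((k + 5)**2*(k + 8)).
Factor: A=k + 3; B=k + 8; C=k**2 + 10*k + 25.
Set up (k + 3)·f(k+1) − (k + 7)·f(k) − (k**2 + 10*k + 25) = 0.
Bound: deg f ≤ 4.
Solving with deg f ≤ 4: f(k) = k*(k + 4)*(k + 5)*(k + 9)/36.
Then R = B(k−1)f/C = k*(k + 4)*(k + 7)*(k + 9)/(36*(k + 5)), so s_k = R(k)·t_k = k*(-k - 9)/(9*(k**2 + 9*k + 18)).
Δs = 4*(-k - 5)/(k**4 + 20*k**3 + 145*k**2 + 450*k + 504), as required.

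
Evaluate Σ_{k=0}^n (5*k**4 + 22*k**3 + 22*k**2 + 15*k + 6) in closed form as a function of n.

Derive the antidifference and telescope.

The ratio is (5*k**4 + 42*k**3 + 118*k**2 + 145*k + 70)/(5*k**4 + 22*k**3 + 22*k**2 + 15*k + 6).
Take A(k)=1, B(k)=1, C(k)=k**4 + 22*k**3/5 + 22*k**2/5 + 3*k + 6/5.
Need (1)·f(k+1) − (1)·f(k) = k**4 + 22*k**3/5 + 22*k**2/5 + 3*k + 6/5.
Bound: deg f ≤ 5.
Match coefficients ⇒ f(k) = k*(k**4 + 3*k**3 - 2*k**2 + 2*k + 2)/5.
Get s_k = R·t_k = k*(k**4 + 3*k**3 - 2*k**2 + 2*k + 2) with R(k) = B(k−1)f(k)/C(k) = k*(k**4 + 3*k**3 - 2*k**2 + 2*k + 2)/(5*k**4 + 22*k**3 + 22*k**2 + 15*k + 6).
Δs = 5*k**4 + 22*k**3 + 22*k**2 + 15*k + 6, as required.
Σ_(k=0)^n t_k = s_(n+1) − s_(0) = (n**5 + 8*n**4 + 20*n**3 + 24*n**2 + 17*n + 6) − (0), i.e. n**5 + 8*n**4 + 20*n**3 + 24*n**2 + 17*n + 6.

S(n) = n**5 + 8*n**4 + 20*n**3 + 24*n**2 + 17*n + 6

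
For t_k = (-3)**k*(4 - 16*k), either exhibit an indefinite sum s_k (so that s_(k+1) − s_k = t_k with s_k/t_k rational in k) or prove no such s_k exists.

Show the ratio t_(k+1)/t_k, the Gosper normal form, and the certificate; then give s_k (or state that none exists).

r(k) = 3*(-4*k - 3)/(4*k - 1) after simplifying.
Take A(k)=-3, B(k)=1, C(k)=k - 1/4.
Need (-3)·f(k+1) − (1)·f(k) = k - 1/4.
deg f ≤ 1 (via 0,0,1).
Coefficient equations give f(k) = -(k - 1)/4.
Certificate R = B(k−1)f/C = -(k - 1)/(4*k - 1) gives s_k = 4*(-3)**k*(k - 1).
Verify: (-3)**k*(4 - 16*k) matches t_k.

s_k = 4*(-3)**k*(k - 1)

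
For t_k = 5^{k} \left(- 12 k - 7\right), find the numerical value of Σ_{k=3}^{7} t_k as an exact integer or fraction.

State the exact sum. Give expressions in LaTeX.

Ratio r(k) = 5*(12*k + 19)/(12*k + 7).
Normal form (A,B,C) = (5, 1, k + 7/12).
Set up (5)·f(k+1) − (1)·f(k) − (k + 7/12) = 0.
From deg A=0, deg B=0, deg C=1: d=1.
Solving with deg f ≤ 1: f(k) = (3*k - 2)/12.
Certificate R = B(k−1)f/C = (3*k - 2)/(12*k + 7) gives s_k = 5**k*(2 - 3*k).
Δs = 5**k*(-12*k - 7), as required.
Telescoping: Σ = s_(8) − s_(3) = -8593750 − (-875) = -8592875.

Σ = -8592875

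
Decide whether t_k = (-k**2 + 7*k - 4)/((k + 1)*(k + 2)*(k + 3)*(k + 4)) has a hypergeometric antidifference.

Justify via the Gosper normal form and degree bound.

Step 1: r(k) = -(k + 1)*(7*k - (k + 1)**2 + 3)/((k + 5)*(k**2 - 7*k + 4)).
A = k + 1, B = k + 5, C = k**2 - 7*k + 4.
f must satisfy (k + 1)·f(k+1) − (k + 4)·f(k) = k**2 - 7*k + 4.
Bound: deg f ≤ 3.
Solve for f: f(k) = k*(k**2 + 23)/6 (degree 3 ≤ 3).
Certificate R = B(k−1)f/C = k*(k + 4)*(k**2 + 23)/(6*(k**2 - 7*k + 4)) gives s_k = k*(-k**2 - 23)/(6*(k + 1)*(k + 2)*(k + 3)).
Verify: (-k**2 + 7*k - 4)/(k**4 + 10*k**3 + 35*k**2 + 50*k + 24) matches t_k.

Yes. s_k = k*(-k**2 - 23)/(6*(k + 1)*(k + 2)*(k + 3)).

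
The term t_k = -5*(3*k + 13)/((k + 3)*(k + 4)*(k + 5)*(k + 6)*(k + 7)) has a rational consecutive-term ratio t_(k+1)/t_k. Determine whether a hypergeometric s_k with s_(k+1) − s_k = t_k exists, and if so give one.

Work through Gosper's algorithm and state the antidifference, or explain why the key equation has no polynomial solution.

s_k = k*(-k**2 - 14*k - 63)/(18*(k**3 + 14*k**2 + 63*k + 90))

t_(k+1)/t_k = (k + 3)*(3*k + 16)/((k + 8)*(3*k + 13)).
Factor: A=k + 3; B=k + 8; C=k + 13/3.
Set up (k + 3)·f(k+1) − (k + 7)·f(k) − (k + 13/3) = 0.
Bound: deg f ≤ 4.
A polynomial solution: f(k) = k*(k + 4)*(k**2 + 14*k + 63)/270.
So s_k = (B(k−1)f/C)·t_k = (k*(k + 4)*(k + 7)*(k**2 + 14*k + 63)/(90*(3*k + 13)))·t_k = k*(-k**2 - 14*k - 63)/(18*(k**3 + 14*k**2 + 63*k + 90)).
Check: Δs_k = 5*(-3*k - 13)/(k**5 + 25*k**4 + 245*k**3 + 1175*k**2 + 2754*k + 2520). ✓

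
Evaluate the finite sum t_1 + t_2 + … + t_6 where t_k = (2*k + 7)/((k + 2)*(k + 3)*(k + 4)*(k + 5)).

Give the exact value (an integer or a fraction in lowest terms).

Compute t_(k+1)/t_k: get (k + 2)*(2*k + 9)/((k + 6)*(2*k + 7)).
Take A(k)=k + 2, B(k)=k + 6, C(k)=k + 7/2.
f must satisfy (k + 2)·f(k+1) − (k + 5)·f(k) = k + 7/2.
Degrees (1,1,1) ⇒ d ≤ 3.
Match coefficients ⇒ f(k) = k*(k + 3)*(k + 6)/16.
R(k) = B(k−1)·f(k)/C(k) = k*(k + 3)*(k + 5)*(k + 6)/(8*(2*k + 7)); s_k = R·t_k = k*(k + 6)/(8*(k**2 + 6*k + 8)).
Verify: (2*k + 7)/(k**4 + 14*k**3 + 71*k**2 + 154*k + 120) matches t_k.
Evaluate s at k=7 and k=1: 91/792 and 7/120; difference 28/495.

Σ = 28/495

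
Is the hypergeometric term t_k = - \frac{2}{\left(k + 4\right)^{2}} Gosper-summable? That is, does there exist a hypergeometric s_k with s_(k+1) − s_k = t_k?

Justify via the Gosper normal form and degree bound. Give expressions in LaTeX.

No. Not Gosper-summable.

Compute t_(k+1)/t_k: get (k + 4)**2/(k + 5)**2.
Take A(k)=k**2 + 8*k + 16, B(k)=k**2 + 10*k + 25, C(k)=1.
Need (k**2 + 8*k + 16)·f(k+1) − (k**2 + 8*k + 16)·f(k) = 1.
deg f ≤ 0 (via 2,2,0).
Put f(k) = c0: A·f(k+1) − B(k−1)·f(k) − C = -1; need -1 = 0 — inconsistent ⇒ no f, not summable.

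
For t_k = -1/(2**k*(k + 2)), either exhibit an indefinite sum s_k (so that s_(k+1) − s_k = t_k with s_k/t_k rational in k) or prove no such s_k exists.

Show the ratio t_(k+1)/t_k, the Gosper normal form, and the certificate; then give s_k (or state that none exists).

no hypergeometric antidifference exists

t_(k+1)/t_k = (k + 2)/(2*(k + 3)).
Gosper form: A/B · C(k+1)/C(k) with A=k/2 + 1, B=k + 3, C=1.
Solve (k/2 + 1)·f(k+1) − (k + 2)·f(k) = 1.
Bound: deg f ≤ -1.
d = -1 < 0 ⇒ no nonzero polynomial f; not summable.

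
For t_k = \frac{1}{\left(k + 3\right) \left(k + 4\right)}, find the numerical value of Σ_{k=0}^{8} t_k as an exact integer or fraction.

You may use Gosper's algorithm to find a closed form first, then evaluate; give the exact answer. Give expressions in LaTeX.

Compute t_(k+1)/t_k: get (k + 3)/(k + 5).
Normal form (A,B,C) = (k + 3, k + 5, 1).
f must satisfy (k + 3)·f(k+1) − (k + 4)·f(k) = 1.
Bound: deg f ≤ 1.
Coefficient equations give f(k) = k/3.
Certificate R = B(k−1)f/C = k*(k + 4)/3 gives s_k = k/(3*(k + 3)).
s_(k+1) − s_k = 1/(k**2 + 7*k + 12) = t_k.
Evaluate s at k=9 and k=0: 1/4 and 0; difference 1/4.

Σ = 1/4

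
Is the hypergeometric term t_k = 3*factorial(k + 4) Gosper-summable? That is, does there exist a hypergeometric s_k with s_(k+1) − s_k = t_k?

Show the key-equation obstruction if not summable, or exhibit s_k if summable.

No — negative degree bound, so no certificate f.

Compute t_(k+1)/t_k: get k + 5.
So A=k + 5 and B=1, with C=1.
Solve (k + 5)·f(k+1) − (1)·f(k) = 1.
Bound: deg f ≤ -1.
deg f ≤ -1 is impossible — no certificate.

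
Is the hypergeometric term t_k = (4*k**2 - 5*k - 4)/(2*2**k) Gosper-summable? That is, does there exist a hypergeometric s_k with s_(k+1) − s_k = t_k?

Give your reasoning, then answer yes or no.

t_(k+1)/t_k = (4*k**2 + 3*k - 5)/(2*(4*k**2 - 5*k - 4)).
So A=1/2 and B=1, with C=k**2 - 5*k/4 - 1.
f must satisfy (1/2)·f(k+1) − (1)·f(k) = k**2 - 5*k/4 - 1.
deg f ≤ 2 (via 0,0,2).
Coefficient equations give f(k) = -(4*k**2 + 3*k + 3)/2.
Get s_k = R·t_k = (-4*k**2 - 3*k - 3)/2**k with R(k) = B(k−1)f(k)/C(k) = -2*(4*k**2 + 3*k + 3)/(4*k**2 - 5*k - 4).
Δs = (4*k**2 - 5*k - 4)/(2*2**k), as required.

Yes. s_k = (-4*k**2 - 3*k - 3)/2**k.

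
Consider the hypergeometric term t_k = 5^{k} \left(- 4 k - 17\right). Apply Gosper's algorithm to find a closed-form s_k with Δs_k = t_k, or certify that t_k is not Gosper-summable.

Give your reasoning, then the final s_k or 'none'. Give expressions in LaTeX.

Step 1: r(k) = 5*(4*k + 21)/(4*k + 17).
Gosper form: A/B · C(k+1)/C(k) with A=5, B=1, C=k + 17/4.
Set up (5)·f(k+1) − (1)·f(k) − (k + 17/4) = 0.
d = 1 from the (0,0,1) case.
Coefficient equations give f(k) = (k + 3)/4.
Certificate R = B(k−1)f/C = (k + 3)/(4*k + 17) gives s_k = 5**k*(-k - 3).
Verify: 5**k*(-4*k - 17) matches t_k.

s_k = 5^{k} \left(- k - 3\right)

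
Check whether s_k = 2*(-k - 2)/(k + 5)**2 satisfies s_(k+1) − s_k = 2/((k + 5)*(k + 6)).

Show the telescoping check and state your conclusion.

Invalid: residual 6*(-2*k - 11)/(k**4 + 22*k**3 + 181*k**2 + 660*k + 900) ≠ 0.

s_(k+1) = 2*(-k - 3)/(k + 6)**2
s_(k+1) − s_k = 2*(k**2 + 5*k - 3)/(k**4 + 22*k**3 + 181*k**2 + 660*k + 900)
(s_(k+1) − s_k) − t_k = 6*(-2*k - 11)/(k**4 + 22*k**3 + 181*k**2 + 660*k + 900)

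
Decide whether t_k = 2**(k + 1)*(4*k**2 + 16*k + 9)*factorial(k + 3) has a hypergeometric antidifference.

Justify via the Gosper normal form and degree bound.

Yes. s_k = 2**(k + 1)*(2*k - 1)*factorial(k + 3).

The ratio is 2*(4*k**3 + 40*k**2 + 125*k + 116)/(4*k**2 + 16*k + 9).
Normal form (A,B,C) = (2*k + 8, 1, k**2 + 4*k + 9/4).
Key eq: (2*k + 8)·f(k+1) = (1)·f(k) + (k**2 + 4*k + 9/4).
deg f ≤ 1 (via 1,0,2).
Coefficient equations give f(k) = (2*k - 1)/4.
R(k) = B(k−1)·f(k)/C(k) = (2*k - 1)/(4*k**2 + 16*k + 9); s_k = R·t_k = 2**(k + 1)*(2*k - 1)*factorial(k + 3).
s_(k+1) − s_k = 2**(k + 1)*(4*k**2 + 16*k + 9)*factorial(k + 3) = t_k.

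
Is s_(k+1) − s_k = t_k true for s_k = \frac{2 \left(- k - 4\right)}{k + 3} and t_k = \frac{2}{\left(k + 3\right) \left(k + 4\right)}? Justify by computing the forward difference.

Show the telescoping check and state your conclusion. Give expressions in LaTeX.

valid; difference matches t_k

s_(k+1) = 2*(-k - 5)/(k + 4)
s_(k+1) − s_k = 2/(k**2 + 7*k + 12)
(s_(k+1) − s_k) − t_k = 0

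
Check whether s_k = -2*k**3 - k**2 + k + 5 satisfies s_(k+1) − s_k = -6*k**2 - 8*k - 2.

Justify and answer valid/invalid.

Valid — Δs_k = t_k.

s_(k+1) = k - 2*(k + 1)**3 - (k + 1)**2 + 6
s_(k+1) − s_k = -6*k**2 - 8*k - 2
(s_(k+1) − s_k) − t_k = 0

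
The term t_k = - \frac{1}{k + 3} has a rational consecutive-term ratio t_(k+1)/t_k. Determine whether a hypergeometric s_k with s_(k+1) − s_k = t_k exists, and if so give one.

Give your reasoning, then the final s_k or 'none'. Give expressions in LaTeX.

not Gosper-summable; s_k does not exist

Ratio r(k) = (k + 3)/(k + 4).
So A=k + 3 and B=k + 4, with C=1.
Set up (k + 3)·f(k+1) − (k + 3)·f(k) − (1) = 0.
deg f ≤ 0 (via 1,1,0).
f = c0 ⇒ A·f(k+1) − B(k−1)·f(k) − C = -1. The system {-1 = 0} is inconsistent; no antidifference.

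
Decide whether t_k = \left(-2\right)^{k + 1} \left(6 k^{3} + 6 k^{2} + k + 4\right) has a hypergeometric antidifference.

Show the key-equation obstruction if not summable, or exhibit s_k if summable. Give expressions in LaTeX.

The ratio is 2*(-6*k**3 - 24*k**2 - 31*k - 17)/(6*k**3 + 6*k**2 + k + 4).
Normal form (A,B,C) = (-2, 1, k**3 + k**2 + k/6 + 2/3).
Set up (-2)·f(k+1) − (1)·f(k) − (k**3 + k**2 + k/6 + 2/3) = 0.
Bound: deg f ≤ 3.
Solving with deg f ≤ 3: f(k) = -(2*k**3 - 2*k**2 - k + 2)/6.
Then R = B(k−1)f/C = -(2*k**3 - 2*k**2 - k + 2)/(6*k**3 + 6*k**2 + k + 4), so s_k = R(k)·t_k = (-2)**(k + 1)*(-2*k**3 + 2*k**2 + k - 2).
Verify: (-2)**(k + 1)*(6*k**3 + 6*k**2 + k + 4) matches t_k.

Yes. s_k = \left(-2\right)^{k + 1} \left(- 2 k^{3} + 2 k^{2} + k - 2\right).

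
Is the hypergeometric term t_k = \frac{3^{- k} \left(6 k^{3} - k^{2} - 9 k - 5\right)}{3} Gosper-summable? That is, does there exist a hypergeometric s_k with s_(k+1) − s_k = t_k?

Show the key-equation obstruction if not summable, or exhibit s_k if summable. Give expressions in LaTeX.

Yes. s_k = 3^{- k} \left(- 3 k^{3} - 4 k^{2} - 4 k - 3\right).

Ratio r(k) = (6*k**3 + 17*k**2 + 7*k - 9)/(3*(6*k**3 - k**2 - 9*k - 5)).
Normal form (A,B,C) = (1/3, 1, k**3 - k**2/6 - 3*k/2 - 5/6).
Solve (1/3)·f(k+1) − (1)·f(k) = k**3 - k**2/6 - 3*k/2 - 5/6.
d = 3 from the (0,0,3) case.
Coefficient equations give f(k) = -(k + 1)*(3*k**2 + k + 3)/2.
So s_k = (B(k−1)f/C)·t_k = (-3*(k + 1)*(3*k**2 + k + 3)/(6*k**3 - k**2 - 9*k - 5))·t_k = (-3*k**3 - 4*k**2 - 4*k - 3)/3**k.
s_(k+1) − s_k = (6*k**3 - k**2 - 9*k - 5)/(3*3**k) = t_k.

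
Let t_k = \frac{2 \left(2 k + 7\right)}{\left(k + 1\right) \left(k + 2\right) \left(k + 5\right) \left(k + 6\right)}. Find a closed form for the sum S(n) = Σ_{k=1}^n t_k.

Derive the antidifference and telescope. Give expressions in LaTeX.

r(k) = (k + 1)*(k + 5)*(2*k + 9)/((k + 3)*(k + 7)*(2*k + 7)) after simplifying.
A = k + 1, B = k + 7, C = k**3 + 21*k**2/2 + 73*k/2 + 42.
f must satisfy (k + 1)·f(k+1) − (k + 6)·f(k) = k**3 + 21*k**2/2 + 73*k/2 + 42.
d = 5 from the (1,1,3) case.
Match coefficients ⇒ f(k) = k*(k + 2)*(k + 3)*(k + 4)*(k + 6)/10.
Get s_k = R·t_k = 2*k*(k + 6)/(5*(k**2 + 6*k + 5)) with R(k) = B(k−1)f(k)/C(k) = k*(k + 2)*(k + 6)**2/(5*(2*k + 7)).
Δs = 2*(2*k + 7)/(k**4 + 14*k**3 + 65*k**2 + 112*k + 60), as required.
Σ_(k=1)^n t_k = s_(n+1) − s_(1) = (2*(n**2 + 8*n + 7)/(5*(n**2 + 8*n + 12))) − (7/30), i.e. n*(n + 8)/(6*(n**2 + 8*n + 12)).

S(n) = \frac{n \left(n + 8\right)}{6 \left(n^{2} + 8 n + 12\right)}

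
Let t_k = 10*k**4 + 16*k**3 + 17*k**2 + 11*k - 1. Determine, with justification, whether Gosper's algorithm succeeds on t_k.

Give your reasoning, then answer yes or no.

Yes. s_k = k*(2*k**4 - k**3 + k**2 + k - 4).

The ratio is (10*k**4 + 56*k**3 + 125*k**2 + 133*k + 53)/(10*k**4 + 16*k**3 + 17*k**2 + 11*k - 1).
A = 1, B = 1, C = k**4 + 8*k**3/5 + 17*k**2/10 + 11*k/10 - 1/10.
Solve (1)·f(k+1) − (1)·f(k) = k**4 + 8*k**3/5 + 17*k**2/10 + 11*k/10 - 1/10.
deg f ≤ 5 (via 0,0,4).
Solving with deg f ≤ 5: f(k) = k*(2*k**4 - k**3 + k**2 + k - 4)/10.
Then R = B(k−1)f/C = k*(2*k**4 - k**3 + k**2 + k - 4)/(10*k**4 + 16*k**3 + 17*k**2 + 11*k - 1), so s_k = R(k)·t_k = k*(2*k**4 - k**3 + k**2 + k - 4).
Δs = 10*k**4 + 16*k**3 + 17*k**2 + 11*k - 1, as required.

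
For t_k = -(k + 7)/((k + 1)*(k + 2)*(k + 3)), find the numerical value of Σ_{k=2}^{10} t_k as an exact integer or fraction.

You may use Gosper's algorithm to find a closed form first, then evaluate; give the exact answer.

Step 1: r(k) = (k + 1)*(k + 8)/((k + 4)*(k + 7)).
A = k + 1, B = k + 4, C = k + 7.
Key eq: (k + 1)·f(k+1) = (k + 3)·f(k) + (k + 7).
d = 2 from the (1,1,1) case.
Match coefficients ⇒ f(k) = k*(2*k + 5).
Get s_k = R·t_k = k*(-2*k - 5)/((k + 1)*(k + 2)) with R(k) = B(k−1)f(k)/C(k) = k*(k + 3)*(2*k + 5)/(k + 7).
Δs = (-k - 7)/(k**3 + 6*k**2 + 11*k + 6), as required.
Σ_(k=2)^(10) t_k = s_(11) − s_(2) = -99/52 − (-3/2) = -21/52.

Σ = -21/52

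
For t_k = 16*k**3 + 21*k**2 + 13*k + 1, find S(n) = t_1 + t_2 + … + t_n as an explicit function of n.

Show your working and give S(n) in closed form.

The ratio is (16*k**3 + 69*k**2 + 103*k + 51)/(16*k**3 + 21*k**2 + 13*k + 1).
So A=1 and B=1, with C=k**3 + 21*k**2/16 + 13*k/16 + 1/16.
Set up (1)·f(k+1) − (1)·f(k) − (k**3 + 21*k**2/16 + 13*k/16 + 1/16) = 0.
Degrees (0,0,3) ⇒ d ≤ 4.
Match coefficients ⇒ f(k) = k*(4*k**3 - k**2 - 2)/16.
Then R = B(k−1)f/C = k*(4*k**3 - k**2 - 2)/(16*k**3 + 21*k**2 + 13*k + 1), so s_k = R(k)·t_k = k*(4*k**3 - k**2 - 2).
s_(k+1) − s_k = 16*k**3 + 21*k**2 + 13*k + 1 = t_k.
Σ_(k=1)^n t_k = s_(n+1) − s_(1) = (4*n**4 + 15*n**3 + 21*n**2 + 11*n + 1) − (1), i.e. n*(4*n**3 + 15*n**2 + 21*n + 11).

S(n) = n*(4*n**3 + 15*n**2 + 21*n + 11)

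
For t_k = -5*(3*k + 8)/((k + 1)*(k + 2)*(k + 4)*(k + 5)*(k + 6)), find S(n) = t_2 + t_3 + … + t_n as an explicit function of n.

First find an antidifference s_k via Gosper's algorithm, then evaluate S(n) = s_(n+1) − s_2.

S(n) = 5*(-n**3 - 13*n**2 - 52*n + 66)/(126*(n**3 + 13*n**2 + 52*n + 60))

t_(k+1)/t_k = (k + 1)*(k + 4)*(3*k + 11)/((k + 3)*(k + 7)*(3*k + 8)).
Take A(k)=k + 1, B(k)=k + 7, C(k)=k**2 + 17*k/3 + 8.
Key eq: (k + 1)·f(k+1) = (k + 6)·f(k) + (k**2 + 17*k/3 + 8).
d = 5 from the (1,1,2) case.
A polynomial solution: f(k) = k*(k + 2)*(k + 3)*(k**2 + 10*k + 29)/60.
Certificate R = B(k−1)f/C = k*(k + 2)*(k + 6)*(k**2 + 10*k + 29)/(20*(3*k + 8)) gives s_k = k*(-k**2 - 10*k - 29)/(4*(k**3 + 10*k**2 + 29*k + 20)).
Verify: 5*(-3*k - 8)/(k**5 + 18*k**4 + 121*k**3 + 372*k**2 + 508*k + 240) matches t_k.
Σ_(k=2)^n t_k = s_(n+1) − s_(2) = ((-n**3 - 13*n**2 - 52*n - 40)/(4*(n**3 + 13*n**2 + 52*n + 60))) − (-53/252), i.e. 5*(-n**3 - 13*n**2 - 52*n + 66)/(126*(n**3 + 13*n**2 + 52*n + 60)).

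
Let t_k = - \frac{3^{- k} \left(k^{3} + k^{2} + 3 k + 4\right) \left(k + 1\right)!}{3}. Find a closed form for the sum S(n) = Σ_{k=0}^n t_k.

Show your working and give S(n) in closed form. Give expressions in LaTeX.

S(n) = \frac{3^{- n} \left(- 6 \cdot 3^{n} - n^{4} n! - 5 n^{3} n! - 7 n^{2} n! - n n! + 2 n!\right)}{3}

Compute t_(k+1)/t_k: get (k + 2)*(3*k + (k + 1)**3 + (k + 1)**2 + 7)/(3*(k**3 + k**2 + 3*k + 4)).
A = k/3 + 2/3, B = 1, C = k**3 + k**2 + 3*k + 4.
Set up (k/3 + 2/3)·f(k+1) − (1)·f(k) − (k**3 + k**2 + 3*k + 4) = 0.
d = 2 from the (1,0,3) case.
Coefficient equations give f(k) = 3*(k**2 - 2).
R(k) = B(k−1)·f(k)/C(k) = 3*(k**2 - 2)/(k**3 + k**2 + 3*k + 4); s_k = R·t_k = -(k**2 - 2)*factorial(k + 1)/3**k.
Δs = -(k**3 + k**2 + 3*k + 4)*factorial(k + 1)/(3*3**k), as required.
Evaluate: s_(n+1) = -3**(-n - 1)*(n**2 + 2*n - 1)*factorial(n + 2); subtract s_(0) = 2 ⇒ S(n) = (-6*3**n - n**4*factorial(n) - 5*n**3*factorial(n) - 7*n**2*factorial(n) - n*factorial(n) + 2*factorial(n))/(3*3**n).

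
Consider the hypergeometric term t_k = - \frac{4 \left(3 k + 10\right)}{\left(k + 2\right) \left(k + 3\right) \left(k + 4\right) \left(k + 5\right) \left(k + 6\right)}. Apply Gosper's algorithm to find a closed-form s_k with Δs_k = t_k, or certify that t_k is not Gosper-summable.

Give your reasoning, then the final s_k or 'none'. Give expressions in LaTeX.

r(k) = (k + 2)*(3*k + 13)/((k + 7)*(3*k + 10)) after simplifying.
Normal form (A,B,C) = (k + 2, k + 7, k + 10/3).
f must satisfy (k + 2)·f(k+1) − (k + 6)·f(k) = k + 10/3.
Degrees (1,1,1) ⇒ d ≤ 4.
Match coefficients ⇒ f(k) = k*(k + 3)*(k**2 + 11*k + 38)/120.
Certificate R = B(k−1)f/C = k*(k + 3)*(k + 6)*(k**2 + 11*k + 38)/(40*(3*k + 10)) gives s_k = k*(-k**2 - 11*k - 38)/(10*(k**3 + 11*k**2 + 38*k + 40)).
Δs = 4*(-3*k - 10)/(k**5 + 20*k**4 + 155*k**3 + 580*k**2 + 1044*k + 720), as required.

s_k = \frac{k \left(- k^{2} - 11 k - 38\right)}{10 \left(k^{3} + 11 k^{2} + 38 k + 40\right)}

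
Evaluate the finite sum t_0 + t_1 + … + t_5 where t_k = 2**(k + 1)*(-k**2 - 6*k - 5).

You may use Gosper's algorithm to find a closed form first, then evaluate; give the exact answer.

Step 1: r(k) = 2*(k**2 + 8*k + 12)/(k**2 + 6*k + 5).
Factor: A=2; B=1; C=k**2 + 6*k + 5.
Solve (2)·f(k+1) − (1)·f(k) = k**2 + 6*k + 5.
d = 2 from the (0,0,2) case.
Solving with deg f ≤ 2: f(k) = k**2 + 2*k - 1.
So s_k = (B(k−1)f/C)·t_k = ((k**2 + 2*k - 1)/((k + 1)*(k + 5)))·t_k = 2**(k + 1)*(-k**2 - 2*k + 1).
s_(k+1) − s_k = 2**(k + 1)*(-k**2 - 6*k - 5) = t_k.
Evaluate s at k=6 and k=0: -6016 and 2; difference -6018.

Σ = -6018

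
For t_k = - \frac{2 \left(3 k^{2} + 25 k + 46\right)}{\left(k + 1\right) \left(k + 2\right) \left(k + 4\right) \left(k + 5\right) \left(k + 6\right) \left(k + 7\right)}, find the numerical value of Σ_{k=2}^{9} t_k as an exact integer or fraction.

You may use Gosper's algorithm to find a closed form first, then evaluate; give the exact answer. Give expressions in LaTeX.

The ratio is (k + 1)*(k + 4)*(25*k + 3*(k + 1)**2 + 71)/((k + 3)*(k + 8)*(3*k**2 + 25*k + 46)).
A = k + 1, B = k + 8, C = k**3 + 34*k**2/3 + 121*k/3 + 46.
Need (k + 1)·f(k+1) − (k + 7)·f(k) = k**3 + 34*k**2/3 + 121*k/3 + 46.
From deg A=1, deg B=1, deg C=3: d=6.
Match coefficients ⇒ f(k) = k*(k + 2)*(k + 3)*(k + 5)*(k**2 + 11*k + 34)/72.
Get s_k = R·t_k = k*(-k**2 - 11*k - 34)/(12*(k**3 + 11*k**2 + 34*k + 24)) with R(k) = B(k−1)f(k)/C(k) = k*(k + 2)*(k + 5)*(k + 7)*(k**2 + 11*k + 34)/(24*(3*k**2 + 25*k + 46)).
s_(k+1) − s_k = 2*(-3*k**2 - 25*k - 46)/(k**6 + 25*k**5 + 247*k**4 + 1219*k**3 + 3112*k**2 + 3796*k + 1680) = t_k.
Sum = s_(10) − s_(2); s_(10) = -305/3696, s_(2) = -5/72 ⇒ -145/11088.

Σ = -145/11088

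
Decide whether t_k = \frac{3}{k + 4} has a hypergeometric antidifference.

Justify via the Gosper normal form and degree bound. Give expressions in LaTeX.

The ratio is (k + 4)/(k + 5).
Factor: A=k + 4; B=k + 5; C=1.
Solve (k + 4)·f(k+1) − (k + 4)·f(k) = 1.
From deg A=1, deg B=1, deg C=0: d=0.
f = c0 ⇒ A·f(k+1) − B(k−1)·f(k) − C = -1. The system {-1 = 0} is inconsistent; no antidifference.

No. Not Gosper-summable.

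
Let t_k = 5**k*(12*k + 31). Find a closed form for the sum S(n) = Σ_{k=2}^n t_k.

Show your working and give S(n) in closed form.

Compute t_(k+1)/t_k: get 5*(12*k + 43)/(12*k + 31).
Factor: A=5; B=1; C=k + 31/12.
Need (5)·f(k+1) − (1)·f(k) = k + 31/12.
Degrees (0,0,1) ⇒ d ≤ 1.
A polynomial solution: f(k) = (3*k + 4)/12.
So s_k = (B(k−1)f/C)·t_k = ((3*k + 4)/(12*k + 31))·t_k = 5**k*(3*k + 4).
s_(k+1) − s_k = 5**k*(12*k + 31) = t_k.
s_(n+1) = 5**(n + 1)*(3*n + 7) and s_(2) = 250, so S(n) = 15*5**n*n + 35*5**n - 250.

S(n) = 15*5**n*n + 35*5**n - 250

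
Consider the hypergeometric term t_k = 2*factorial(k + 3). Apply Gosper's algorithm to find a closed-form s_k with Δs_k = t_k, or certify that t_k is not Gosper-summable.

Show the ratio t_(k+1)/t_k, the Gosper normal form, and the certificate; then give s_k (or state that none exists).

none (Gosper's algorithm certifies no s_k)

t_(k+1)/t_k = k + 4.
A = k + 4, B = 1, C = 1.
Need (k + 4)·f(k+1) − (1)·f(k) = 1.
d = -1 from the (1,0,0) case.
deg f ≤ -1 is impossible — no certificate.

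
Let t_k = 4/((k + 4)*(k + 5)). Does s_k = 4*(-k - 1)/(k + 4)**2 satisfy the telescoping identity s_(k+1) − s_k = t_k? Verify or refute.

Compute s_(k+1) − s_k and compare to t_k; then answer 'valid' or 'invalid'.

s_(k+1) = 4*(-k - 2)/(k + 5)**2
s_(k+1) − s_k = 4*(k**2 + 3*k - 7)/(k**4 + 18*k**3 + 121*k**2 + 360*k + 400)
(s_(k+1) − s_k) − t_k = 12*(-2*k - 9)/(k**4 + 18*k**3 + 121*k**2 + 360*k + 400)

Invalid: residual 12*(-2*k - 9)/(k**4 + 18*k**3 + 121*k**2 + 360*k + 400) ≠ 0.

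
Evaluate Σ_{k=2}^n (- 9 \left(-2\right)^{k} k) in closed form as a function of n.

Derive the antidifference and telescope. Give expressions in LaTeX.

S(n) = - 6 \left(-2\right)^{n} n - 2 \left(-2\right)^{n} - 16

Step 1: r(k) = -2 - 2/k.
A = -2, B = 1, C = k.
f must satisfy (-2)·f(k+1) − (1)·f(k) = k.
Bound: deg f ≤ 1.
Solving with deg f ≤ 1: f(k) = -(3*k - 2)/9.
So s_k = (B(k−1)f/C)·t_k = (-(3*k - 2)/(9*k))·t_k = (-2)**k*(3*k - 2).
Verify: -9*(-2)**k*k matches t_k.
Σ_(k=2)^n t_k = s_(n+1) − s_(2) = ((-2)**(n + 1)*(3*n + 1)) − (16), i.e. -6*(-2)**n*n - 2*(-2)**n - 16.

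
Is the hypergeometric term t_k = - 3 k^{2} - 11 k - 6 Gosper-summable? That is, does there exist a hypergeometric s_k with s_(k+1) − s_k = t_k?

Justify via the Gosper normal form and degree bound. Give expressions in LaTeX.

Ratio r(k) = (3*k**2 + 17*k + 20)/(3*k**2 + 11*k + 6).
Factor: A=1; B=1; C=k**2 + 11*k/3 + 2.
Set up (1)·f(k+1) − (1)·f(k) − (k**2 + 11*k/3 + 2) = 0.
d = 3 from the (0,0,2) case.
A polynomial solution: f(k) = k*(k**2 + 4*k + 1)/3.
Certificate R = B(k−1)f/C = k*(k**2 + 4*k + 1)/((k + 3)*(3*k + 2)) gives s_k = k*(-k**2 - 4*k - 1).
Δs = -3*k**2 - 11*k - 6, as required.

Yes. s_k = k \left(- k^{2} - 4 k - 1\right).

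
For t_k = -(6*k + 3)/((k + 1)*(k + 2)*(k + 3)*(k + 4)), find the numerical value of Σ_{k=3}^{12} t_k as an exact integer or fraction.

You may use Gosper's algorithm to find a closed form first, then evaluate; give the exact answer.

Σ = -89/1120

t_(k+1)/t_k = (k + 1)*(2*k + 3)/((k + 5)*(2*k + 1)).
Gosper form: A/B · C(k+1)/C(k) with A=k + 1, B=k + 5, C=k + 1/2.
f must satisfy (k + 1)·f(k+1) − (k + 4)·f(k) = k + 1/2.
Bound: deg f ≤ 3.
Solve for f: f(k) = k*(k**2 + 6*k + 2)/18 (degree 3 ≤ 3).
R(k) = B(k−1)·f(k)/C(k) = k*(k + 4)*(k**2 + 6*k + 2)/(9*(2*k + 1)); s_k = R·t_k = -k*(k**2 + 6*k + 2)/(3*(k + 1)*(k + 2)*(k + 3)).
s_(k+1) − s_k = 3*(-2*k - 1)/(k**4 + 10*k**3 + 35*k**2 + 50*k + 24) = t_k.
Telescoping: Σ = s_(13) − s_(3) = -1079/3360 − (-29/120) = -89/1120.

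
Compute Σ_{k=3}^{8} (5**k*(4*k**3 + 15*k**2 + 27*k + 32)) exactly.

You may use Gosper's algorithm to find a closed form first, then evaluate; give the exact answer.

Σ = 1482417000

Compute t_(k+1)/t_k: get 5*(4*k**3 + 27*k**2 + 69*k + 78)/(4*k**3 + 15*k**2 + 27*k + 32).
Gosper form: A/B · C(k+1)/C(k) with A=5, B=1, C=k**3 + 15*k**2/4 + 27*k/4 + 8.
Solve (5)·f(k+1) − (1)·f(k) = k**3 + 15*k**2/4 + 27*k/4 + 8.
Bound: deg f ≤ 3.
A polynomial solution: f(k) = (k**3 + 3*k + 3)/4.
So s_k = (B(k−1)f/C)·t_k = ((k**3 + 3*k + 3)/(4*k**3 + 15*k**2 + 27*k + 32))·t_k = 5**k*(k**3 + 3*k + 3).
Check: Δs_k = 5**k*(-k**3 + 12*k + 5*(k + 1)**3 + 27). ✓
Σ_(k=3)^(8) t_k = s_(9) − s_(3) = 1482421875 − (4875) = 1482417000.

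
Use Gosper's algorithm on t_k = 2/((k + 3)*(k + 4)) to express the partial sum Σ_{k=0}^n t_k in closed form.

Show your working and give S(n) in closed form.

S(n) = 2*(n + 1)/(3*(n + 4))

Ratio r(k) = (k + 3)/(k + 5).
Take A(k)=k + 3, B(k)=k + 5, C(k)=1.
Key eq: (k + 3)·f(k+1) = (k + 4)·f(k) + (1).
deg f ≤ 1 (via 1,1,0).
Match coefficients ⇒ f(k) = k/3.
Then R = B(k−1)f/C = k*(k + 4)/3, so s_k = R(k)·t_k = 2*k/(3*(k + 3)).
Δs = 2/(k**2 + 7*k + 12), as required.
Telescope: S(n) = s_(n+1) − s_(0) = 2*(n + 1)/(3*(n + 4)) − (0) = 2*(n + 1)/(3*(n + 4)).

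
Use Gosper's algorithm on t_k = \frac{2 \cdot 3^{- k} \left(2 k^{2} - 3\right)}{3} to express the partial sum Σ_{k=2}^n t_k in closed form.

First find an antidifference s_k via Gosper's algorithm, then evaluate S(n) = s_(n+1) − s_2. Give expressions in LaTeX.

The ratio is (2*(k + 1)**2 - 3)/(3*(2*k**2 - 3)).
Take A(k)=1/3, B(k)=1, C(k)=k**2 - 3/2.
Need (1/3)·f(k+1) − (1)·f(k) = k**2 - 3/2.
From deg A=0, deg B=0, deg C=2: d=2.
Match coefficients ⇒ f(k) = -3*(2*k**2 + 2*k - 1)/4.
R(k) = B(k−1)·f(k)/C(k) = -3*(2*k**2 + 2*k - 1)/(2*(2*k**2 - 3)); s_k = R·t_k = (-2*k**2 - 2*k + 1)/3**k.
s_(k+1) − s_k = 2*(2*k**2 - 3)/(3*3**k) = t_k.
Telescope: S(n) = s_(n+1) − s_(2) = 3**(-n - 1)*(-2*n**2 - 6*n - 3) − (-11/9) = 3**(-n - 2)*(11*3**n - 6*n**2 - 18*n - 9).

S(n) = 3^{- n - 2} \left(11 \cdot 3^{n} - 6 n^{2} - 18 n - 9\right)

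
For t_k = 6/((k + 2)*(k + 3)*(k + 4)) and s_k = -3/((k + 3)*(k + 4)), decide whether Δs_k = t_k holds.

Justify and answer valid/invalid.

s_(k+1) = -3/((k + 4)*(k + 5))
s_(k+1) − s_k = 6/(k**3 + 12*k**2 + 47*k + 60)
(s_(k+1) − s_k) − t_k = -18/(k**4 + 14*k**3 + 71*k**2 + 154*k + 120)

Invalid: residual -18/(k**4 + 14*k**3 + 71*k**2 + 154*k + 120) ≠ 0.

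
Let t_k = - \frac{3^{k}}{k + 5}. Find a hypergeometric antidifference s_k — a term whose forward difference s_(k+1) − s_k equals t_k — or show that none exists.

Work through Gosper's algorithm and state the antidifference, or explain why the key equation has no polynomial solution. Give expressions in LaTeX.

Ratio r(k) = 3*(k + 5)/(k + 6).
Normal form (A,B,C) = (3*k + 15, k + 6, 1).
Need (3*k + 15)·f(k+1) − (k + 5)·f(k) = 1.
deg f ≤ -1 (via 1,1,0).
Bound -1 < 0, so the key equation has no polynomial solution.

none (Gosper's algorithm certifies no s_k)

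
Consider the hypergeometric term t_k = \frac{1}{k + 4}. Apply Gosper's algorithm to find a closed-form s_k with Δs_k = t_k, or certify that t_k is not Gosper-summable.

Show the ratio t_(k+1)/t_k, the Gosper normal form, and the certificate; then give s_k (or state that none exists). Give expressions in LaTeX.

not Gosper-summable; s_k does not exist

Compute t_(k+1)/t_k: get (k + 4)/(k + 5).
Normal form (A,B,C) = (k + 4, k + 5, 1).
Need (k + 4)·f(k+1) − (k + 4)·f(k) = 1.
Bound: deg f ≤ 0.
Generic f = c0 gives residual -1; -1 = 0 cannot hold, so t_k is not Gosper-summable.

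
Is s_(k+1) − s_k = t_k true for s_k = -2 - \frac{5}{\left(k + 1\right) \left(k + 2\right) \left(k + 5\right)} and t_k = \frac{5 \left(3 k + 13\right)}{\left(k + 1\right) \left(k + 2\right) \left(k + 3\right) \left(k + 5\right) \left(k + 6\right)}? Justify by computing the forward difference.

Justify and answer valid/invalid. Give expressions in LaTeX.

s_(k+1) = -2 - 5/((k + 2)*(k + 3)*(k + 6))
s_(k+1) − s_k = 5*(3*k + 13)/(k**5 + 17*k**4 + 107*k**3 + 307*k**2 + 396*k + 180)
(s_(k+1) − s_k) − t_k = 0

Valid: the claim telescopes to t_k.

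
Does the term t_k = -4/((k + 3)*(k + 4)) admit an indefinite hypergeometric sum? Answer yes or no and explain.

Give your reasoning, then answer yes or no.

Yes. s_k = -4*k/(3*k + 9).

r(k) = (k + 3)/(k + 5) after simplifying.
So A=k + 3 and B=k + 5, with C=1.
Key eq: (k + 3)·f(k+1) = (k + 4)·f(k) + (1).
d = 1 from the (1,1,0) case.
A polynomial solution: f(k) = k/3.
R(k) = B(k−1)·f(k)/C(k) = k*(k + 4)/3; s_k = R·t_k = -4*k/(3*k + 9).
s_(k+1) − s_k = -4/(k**2 + 7*k + 12) = t_k.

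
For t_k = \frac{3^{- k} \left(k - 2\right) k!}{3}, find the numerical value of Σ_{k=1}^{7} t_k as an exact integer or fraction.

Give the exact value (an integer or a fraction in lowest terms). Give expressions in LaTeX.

The ratio is (k**2 - 1)/(3*(k - 2)).
Take A(k)=k/3 + 1/3, B(k)=1, C(k)=k - 2.
Set up (k/3 + 1/3)·f(k+1) − (1)·f(k) − (k - 2) = 0.
d = 0 from the (1,0,1) case.
A polynomial solution: f(k) = 3.
R(k) = B(k−1)·f(k)/C(k) = 3/(k - 2); s_k = R·t_k = factorial(k)/3**k.
Verify: (k - 2)*factorial(k)/(3*3**k) matches t_k.
Telescoping: Σ = s_(8) − s_(1) = 4480/729 − (1/3) = 4237/729.

Σ = 4237/729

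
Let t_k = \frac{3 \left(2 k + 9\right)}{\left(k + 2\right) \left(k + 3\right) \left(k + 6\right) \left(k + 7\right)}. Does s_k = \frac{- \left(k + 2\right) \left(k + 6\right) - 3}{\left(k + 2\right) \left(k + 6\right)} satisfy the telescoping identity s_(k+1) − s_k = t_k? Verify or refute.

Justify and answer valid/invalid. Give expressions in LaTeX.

s_(k+1) = (-(k + 3)*(k + 7) - 3)/((k + 3)*(k + 7))
s_(k+1) − s_k = 3*(2*k + 9)/(k**4 + 18*k**3 + 113*k**2 + 288*k + 252)
(s_(k+1) − s_k) − t_k = 0

Valid — Δs_k = t_k.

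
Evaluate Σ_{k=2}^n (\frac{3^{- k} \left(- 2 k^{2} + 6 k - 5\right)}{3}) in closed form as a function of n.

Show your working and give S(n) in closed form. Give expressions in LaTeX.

Ratio r(k) = (2*k**2 - 2*k + 1)/(3*(2*k**2 - 6*k + 5)).
Gosper form: A/B · C(k+1)/C(k) with A=1/3, B=1, C=k**2 - 3*k + 5/2.
Key eq: (1/3)·f(k+1) = (1)·f(k) + (k**2 - 3*k + 5/2).
Degrees (0,0,2) ⇒ d ≤ 2.
Match coefficients ⇒ f(k) = -3*(k**2 - 2*k + 2)/2.
Then R = B(k−1)f/C = -3*(k**2 - 2*k + 2)/(2*k**2 - 6*k + 5), so s_k = R(k)·t_k = (k**2 - 2*k + 2)/3**k.
Δs = (-2*k**2 + 6*k - 5)/(3*3**k), as required.
Σ_(k=2)^n t_k = s_(n+1) − s_(2) = (3**(-n - 1)*(n**2 + 1)) − (2/9), i.e. 3**(-n - 2)*(-2*3**n + 3*n**2 + 3).

S(n) = 3^{- n - 2} \left(- 2 \cdot 3^{n} + 3 n^{2} + 3\right)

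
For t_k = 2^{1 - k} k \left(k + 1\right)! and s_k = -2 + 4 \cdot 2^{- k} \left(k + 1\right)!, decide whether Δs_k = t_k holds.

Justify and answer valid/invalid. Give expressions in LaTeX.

valid; difference matches t_k

s_(k+1) = 4*2**(-k - 1)*factorial(k + 2) - 2
s_(k+1) − s_k = 2**(1 - k)*k*factorial(k + 1)
(s_(k+1) − s_k) − t_k = 0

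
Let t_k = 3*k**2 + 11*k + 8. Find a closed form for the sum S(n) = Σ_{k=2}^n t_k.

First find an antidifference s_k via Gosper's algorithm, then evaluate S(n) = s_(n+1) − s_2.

S(n) = n**3 + 7*n**2 + 14*n - 22

Compute t_(k+1)/t_k: get (3*k**2 + 17*k + 22)/(3*k**2 + 11*k + 8).
Normal form (A,B,C) = (1, 1, k**2 + 11*k/3 + 8/3).
Set up (1)·f(k+1) − (1)·f(k) − (k**2 + 11*k/3 + 8/3) = 0.
From deg A=0, deg B=0, deg C=2: d=3.
Solve for f: f(k) = k*(k + 1)*(k + 3)/3 (degree 3 ≤ 3).
Get s_k = R·t_k = k*(k**2 + 4*k + 3) with R(k) = B(k−1)f(k)/C(k) = k*(k + 3)/(3*k + 8).
s_(k+1) − s_k = 3*k**2 + 11*k + 8 = t_k.
Σ_(k=2)^n t_k = s_(n+1) − s_(2) = (n**3 + 7*n**2 + 14*n + 8) − (30), i.e. n**3 + 7*n**2 + 14*n - 22.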